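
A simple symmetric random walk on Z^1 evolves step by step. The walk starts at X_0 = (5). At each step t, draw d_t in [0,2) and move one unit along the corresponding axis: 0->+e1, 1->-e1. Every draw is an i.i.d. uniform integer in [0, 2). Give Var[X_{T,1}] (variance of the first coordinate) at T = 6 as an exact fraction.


6

Outcome values over d=0..1: [1, -1]
Σy = 0, Σy² = 2, M = 2
μ = 0/2 = 0,  σ² = 2/2 − (0)² = 1
Independent increments: Var[X_6] = 6·σ² = 6·(1) = 6


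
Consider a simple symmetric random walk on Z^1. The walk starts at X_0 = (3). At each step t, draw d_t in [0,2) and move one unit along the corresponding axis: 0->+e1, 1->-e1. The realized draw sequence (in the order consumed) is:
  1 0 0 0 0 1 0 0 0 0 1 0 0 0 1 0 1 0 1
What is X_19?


t=0: X=(3), d=1 → -e1, X_1=(2)
t=1: X=(2), d=0 → +e1, X_2=(3)
t=2: X=(3), d=0 → +e1, X_3=(4)
t=3: X=(4), d=0 → +e1, X_4=(5)
t=4: X=(5), d=0 → +e1, X_5=(6)
t=5: X=(6), d=1 → -e1, X_6=(5)
t=6: X=(5), d=0 → +e1, X_7=(6)
t=7: X=(6), d=0 → +e1, X_8=(7)
t=8: X=(7), d=0 → +e1, X_9=(8)
t=9: X=(8), d=0 → +e1, X_10=(9)
t=10: X=(9), d=1 → -e1, X_11=(8)
t=11: X=(8), d=0 → +e1, X_12=(9)
t=12: X=(9), d=0 → +e1, X_13=(10)
t=13: X=(10), d=0 → +e1, X_14=(11)
t=14: X=(11), d=1 → -e1, X_15=(10)
t=15: X=(10), d=0 → +e1, X_16=(11)
t=16: X=(11), d=1 → -e1, X_17=(10)
t=17: X=(10), d=0 → +e1, X_18=(11)
t=18: X=(11), d=1 → -e1, X_19=(10)

(10)


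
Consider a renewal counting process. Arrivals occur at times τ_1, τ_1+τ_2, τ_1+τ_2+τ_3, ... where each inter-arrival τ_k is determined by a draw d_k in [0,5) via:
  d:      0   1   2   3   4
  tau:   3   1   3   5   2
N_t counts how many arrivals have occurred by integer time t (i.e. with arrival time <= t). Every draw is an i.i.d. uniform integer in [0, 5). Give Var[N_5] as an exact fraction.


Inter-arrival values over d=0..4: [3, 1, 3, 5, 2]
Each d has probability 1/5, so the pmf of τ is: f(1) = 1/5, f(2) = 1/5, f(3) = 2/5, f(5) = 1/5
Let p_n(j) = P(N_n = j), with p_0 = [1]. Condition on τ_1: p_n(0) = P(τ > n), and for j >= 1, p_n(j) = Σ_{k<=n} f(k)·p_{n−k}(j−1)
p_1 = [4/5, 1/5]  (j = 0..1)
p_2 = [3/5, 9/25, 1/25]  (j = 0..2)
p_3 = [1/5, 17/25, 14/125, 1/125]  (j = 0..3)
p_4 = [1/5, 12/25, 36/125, 19/625, 1/625]  (j = 0..4)
p_5 = [0, 13/25, 47/125, 12/125, 24/3125, 1/3125]  (j = 0..5)
E[N_5] = Σ j·p_5(j) = 4976/3125;  E[N_5²] = Σ j²·p_5(j) = 9434/3125
Var[N_5] = 9434/3125 − (4976/3125)² = 4720674/9765625

4720674/9765625


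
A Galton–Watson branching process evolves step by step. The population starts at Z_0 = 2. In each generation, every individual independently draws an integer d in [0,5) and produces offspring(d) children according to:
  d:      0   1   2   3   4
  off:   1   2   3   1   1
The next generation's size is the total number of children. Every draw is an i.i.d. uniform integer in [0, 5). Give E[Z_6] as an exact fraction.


Outcome values over d=0..4: [1, 2, 3, 1, 1]
Σy = 8, Σy² = 16, M = 5
μ = 8/5 = 8/5,  σ² = 16/5 − (8/5)² = 16/25
E[Z_0] = 2
E[Z_1] = 8/5·E[Z_0] = 16/5
E[Z_2] = 8/5·E[Z_1] = 128/25
E[Z_3] = 8/5·E[Z_2] = 1024/125
E[Z_4] = 8/5·E[Z_3] = 8192/625
E[Z_5] = 8/5·E[Z_4] = 65536/3125
E[Z_6] = 8/5·E[Z_5] = 524288/15625

524288/15625


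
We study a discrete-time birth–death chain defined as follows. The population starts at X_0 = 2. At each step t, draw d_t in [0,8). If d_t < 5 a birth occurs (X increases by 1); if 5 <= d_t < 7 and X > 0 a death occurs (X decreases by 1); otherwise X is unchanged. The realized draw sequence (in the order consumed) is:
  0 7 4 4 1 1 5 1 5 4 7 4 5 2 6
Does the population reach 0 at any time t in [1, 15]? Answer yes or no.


no

t=0: X=2, d=0 → birth, X_1=3
t=1: X=3, d=7 → hold, X_2=3
t=2: X=3, d=4 → birth, X_3=4
t=3: X=4, d=4 → birth, X_4=5
t=4: X=5, d=1 → birth, X_5=6
t=5: X=6, d=1 → birth, X_6=7
t=6: X=7, d=5 → death, X_7=6
t=7: X=6, d=1 → birth, X_8=7
t=8: X=7, d=5 → death, X_9=6
t=9: X=6, d=4 → birth, X_10=7
t=10: X=7, d=7 → hold, X_11=7
t=11: X=7, d=4 → birth, X_12=8
t=12: X=8, d=5 → death, X_13=7
t=13: X=7, d=2 → birth, X_14=8
t=14: X=8, d=6 → death, X_15=7


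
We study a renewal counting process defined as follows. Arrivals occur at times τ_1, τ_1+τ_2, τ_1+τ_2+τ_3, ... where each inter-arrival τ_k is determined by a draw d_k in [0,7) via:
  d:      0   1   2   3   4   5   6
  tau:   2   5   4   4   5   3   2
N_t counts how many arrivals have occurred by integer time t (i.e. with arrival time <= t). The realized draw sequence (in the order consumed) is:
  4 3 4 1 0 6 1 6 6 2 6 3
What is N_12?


draw d_1=4: τ_1=5, arrival time A_1=5
draw d_2=3: τ_2=4, arrival time A_2=9
draw d_3=4: τ_3=5, arrival time A_3=14
draw d_4=1: τ_4=5, arrival time A_4=19
draw d_5=0: τ_5=2, arrival time A_5=21
draw d_6=6: τ_6=2, arrival time A_6=23
draw d_7=1: τ_7=5, arrival time A_7=28
draw d_8=6: τ_8=2, arrival time A_8=30
draw d_9=6: τ_9=2, arrival time A_9=32
draw d_10=2: τ_10=4, arrival time A_10=36
draw d_11=6: τ_11=2, arrival time A_11=38
draw d_12=3: τ_12=4, arrival time A_12=42
N_t over t=0..12: 0:0 1:0 2:0 3:0 4:0 5:1 6:1 7:1 8:1 9:2 10:2 11:2 12:2

2


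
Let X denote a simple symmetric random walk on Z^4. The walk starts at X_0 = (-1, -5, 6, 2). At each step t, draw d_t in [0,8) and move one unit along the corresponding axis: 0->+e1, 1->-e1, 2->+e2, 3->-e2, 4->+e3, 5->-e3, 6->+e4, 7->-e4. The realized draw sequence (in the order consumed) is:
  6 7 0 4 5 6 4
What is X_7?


t=0: X=(-1, -5, 6, 2), d=6 → +e4, X_1=(-1, -5, 6, 3)
t=1: X=(-1, -5, 6, 3), d=7 → -e4, X_2=(-1, -5, 6, 2)
t=2: X=(-1, -5, 6, 2), d=0 → +e1, X_3=(0, -5, 6, 2)
t=3: X=(0, -5, 6, 2), d=4 → +e3, X_4=(0, -5, 7, 2)
t=4: X=(0, -5, 7, 2), d=5 → -e3, X_5=(0, -5, 6, 2)
t=5: X=(0, -5, 6, 2), d=6 → +e4, X_6=(0, -5, 6, 3)
t=6: X=(0, -5, 6, 3), d=4 → +e3, X_7=(0, -5, 7, 3)

(0, -5, 7, 3)


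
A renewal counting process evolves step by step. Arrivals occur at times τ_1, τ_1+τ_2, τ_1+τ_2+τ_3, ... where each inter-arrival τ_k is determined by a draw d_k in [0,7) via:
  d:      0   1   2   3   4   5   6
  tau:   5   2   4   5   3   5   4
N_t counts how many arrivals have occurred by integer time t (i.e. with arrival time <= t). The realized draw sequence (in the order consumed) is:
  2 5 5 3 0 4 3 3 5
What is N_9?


2

draw d_1=2: τ_1=4, arrival time A_1=4
draw d_2=5: τ_2=5, arrival time A_2=9
draw d_3=5: τ_3=5, arrival time A_3=14
draw d_4=3: τ_4=5, arrival time A_4=19
draw d_5=0: τ_5=5, arrival time A_5=24
draw d_6=4: τ_6=3, arrival time A_6=27
draw d_7=3: τ_7=5, arrival time A_7=32
draw d_8=3: τ_8=5, arrival time A_8=37
draw d_9=5: τ_9=5, arrival time A_9=42
N_t over t=0..9: 0:0 1:0 2:0 3:0 4:1 5:1 6:1 7:1 8:1 9:2


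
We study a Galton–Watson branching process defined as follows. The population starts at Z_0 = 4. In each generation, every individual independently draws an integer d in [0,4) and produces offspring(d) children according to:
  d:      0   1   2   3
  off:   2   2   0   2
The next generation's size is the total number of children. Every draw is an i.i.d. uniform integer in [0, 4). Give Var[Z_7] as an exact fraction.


4503033/4096

Outcome values over d=0..3: [2, 2, 0, 2]
Σy = 6, Σy² = 12, M = 4
μ = 6/4 = 3/2,  σ² = 12/4 − (3/2)² = 3/4
V_0 = 0, E_0 = 4
V_1 = 3/4·E_0 + (3/2)²·V_0 = 3;  E_1 = 6
V_2 = 3/4·E_1 + (3/2)²·V_1 = 45/4;  E_2 = 9
V_3 = 3/4·E_2 + (3/2)²·V_2 = 513/16;  E_3 = 27/2
V_4 = 3/4·E_3 + (3/2)²·V_3 = 5265/64;  E_4 = 81/4
V_5 = 3/4·E_4 + (3/2)²·V_4 = 51273/256;  E_5 = 243/8
V_6 = 3/4·E_5 + (3/2)²·V_5 = 484785/1024;  E_6 = 729/16
V_7 = 3/4·E_6 + (3/2)²·V_6 = 4503033/4096;  E_7 = 2187/32


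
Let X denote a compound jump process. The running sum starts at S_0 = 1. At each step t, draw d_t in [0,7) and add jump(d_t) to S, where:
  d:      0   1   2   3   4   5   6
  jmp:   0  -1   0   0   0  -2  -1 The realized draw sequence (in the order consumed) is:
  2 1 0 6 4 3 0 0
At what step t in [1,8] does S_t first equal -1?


4

t=0: S=1, d=2, jump=0, S_1=1
t=1: S=1, d=1, jump=-1, S_2=0
t=2: S=0, d=0, jump=0, S_3=0
t=3: S=0, d=6, jump=-1, S_4=-1
t=4: S=-1, d=4, jump=0, S_5=-1
t=5: S=-1, d=3, jump=0, S_6=-1
t=6: S=-1, d=0, jump=0, S_7=-1
t=7: S=-1, d=0, jump=0, S_8=-1


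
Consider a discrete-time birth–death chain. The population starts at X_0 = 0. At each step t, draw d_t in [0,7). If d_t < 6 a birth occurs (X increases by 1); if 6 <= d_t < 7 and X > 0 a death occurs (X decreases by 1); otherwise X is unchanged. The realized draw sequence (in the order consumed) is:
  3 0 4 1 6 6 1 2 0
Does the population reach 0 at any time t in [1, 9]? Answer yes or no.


no

t=0: X=0, d=3 → birth, X_1=1
t=1: X=1, d=0 → birth, X_2=2
t=2: X=2, d=4 → birth, X_3=3
t=3: X=3, d=1 → birth, X_4=4
t=4: X=4, d=6 → death, X_5=3
t=5: X=3, d=6 → death, X_6=2
t=6: X=2, d=1 → birth, X_7=3
t=7: X=3, d=2 → birth, X_8=4
t=8: X=4, d=0 → birth, X_9=5


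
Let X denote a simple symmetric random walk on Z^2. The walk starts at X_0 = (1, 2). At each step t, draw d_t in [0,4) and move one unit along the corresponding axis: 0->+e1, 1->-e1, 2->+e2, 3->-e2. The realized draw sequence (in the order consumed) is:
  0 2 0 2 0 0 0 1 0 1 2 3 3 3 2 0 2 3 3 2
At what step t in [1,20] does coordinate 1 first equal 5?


6

t=0: X=(1, 2), d=0 → +e1, X_1=(2, 2)
t=1: X=(2, 2), d=2 → +e2, X_2=(2, 3)
t=2: X=(2, 3), d=0 → +e1, X_3=(3, 3)
t=3: X=(3, 3), d=2 → +e2, X_4=(3, 4)
t=4: X=(3, 4), d=0 → +e1, X_5=(4, 4)
t=5: X=(4, 4), d=0 → +e1, X_6=(5, 4)
t=6: X=(5, 4), d=0 → +e1, X_7=(6, 4)
t=7: X=(6, 4), d=1 → -e1, X_8=(5, 4)
t=8: X=(5, 4), d=0 → +e1, X_9=(6, 4)
t=9: X=(6, 4), d=1 → -e1, X_10=(5, 4)
t=10: X=(5, 4), d=2 → +e2, X_11=(5, 5)
t=11: X=(5, 5), d=3 → -e2, X_12=(5, 4)
t=12: X=(5, 4), d=3 → -e2, X_13=(5, 3)
t=13: X=(5, 3), d=3 → -e2, X_14=(5, 2)
t=14: X=(5, 2), d=2 → +e2, X_15=(5, 3)
t=15: X=(5, 3), d=0 → +e1, X_16=(6, 3)
t=16: X=(6, 3), d=2 → +e2, X_17=(6, 4)
t=17: X=(6, 4), d=3 → -e2, X_18=(6, 3)
t=18: X=(6, 3), d=3 → -e2, X_19=(6, 2)
t=19: X=(6, 2), d=2 → +e2, X_20=(6, 3)


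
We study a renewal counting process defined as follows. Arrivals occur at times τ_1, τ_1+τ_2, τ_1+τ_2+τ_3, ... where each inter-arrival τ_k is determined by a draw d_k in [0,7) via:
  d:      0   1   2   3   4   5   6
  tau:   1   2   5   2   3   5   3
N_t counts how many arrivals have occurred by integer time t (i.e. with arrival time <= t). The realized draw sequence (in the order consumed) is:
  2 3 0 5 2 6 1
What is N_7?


2

draw d_1=2: τ_1=5, arrival time A_1=5
draw d_2=3: τ_2=2, arrival time A_2=7
draw d_3=0: τ_3=1, arrival time A_3=8
draw d_4=5: τ_4=5, arrival time A_4=13
draw d_5=2: τ_5=5, arrival time A_5=18
draw d_6=6: τ_6=3, arrival time A_6=21
draw d_7=1: τ_7=2, arrival time A_7=23
N_t over t=0..7: 0:0 1:0 2:0 3:0 4:0 5:1 6:1 7:2


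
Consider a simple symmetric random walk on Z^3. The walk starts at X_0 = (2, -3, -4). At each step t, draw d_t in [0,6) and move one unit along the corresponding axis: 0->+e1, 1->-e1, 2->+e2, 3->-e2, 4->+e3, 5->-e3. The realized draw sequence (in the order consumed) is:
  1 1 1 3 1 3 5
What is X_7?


t=0: X=(2, -3, -4), d=1 → -e1, X_1=(1, -3, -4)
t=1: X=(1, -3, -4), d=1 → -e1, X_2=(0, -3, -4)
t=2: X=(0, -3, -4), d=1 → -e1, X_3=(-1, -3, -4)
t=3: X=(-1, -3, -4), d=3 → -e2, X_4=(-1, -4, -4)
t=4: X=(-1, -4, -4), d=1 → -e1, X_5=(-2, -4, -4)
t=5: X=(-2, -4, -4), d=3 → -e2, X_6=(-2, -5, -4)
t=6: X=(-2, -5, -4), d=5 → -e3, X_7=(-2, -5, -5)

(-2, -5, -5)


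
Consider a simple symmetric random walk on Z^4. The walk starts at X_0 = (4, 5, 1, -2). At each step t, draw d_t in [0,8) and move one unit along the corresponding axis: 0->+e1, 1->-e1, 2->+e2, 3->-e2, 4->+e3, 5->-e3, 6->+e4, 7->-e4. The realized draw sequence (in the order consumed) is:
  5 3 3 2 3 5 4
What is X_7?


(4, 3, 0, -2)

t=0: X=(4, 5, 1, -2), d=5 → -e3, X_1=(4, 5, 0, -2)
t=1: X=(4, 5, 0, -2), d=3 → -e2, X_2=(4, 4, 0, -2)
t=2: X=(4, 4, 0, -2), d=3 → -e2, X_3=(4, 3, 0, -2)
t=3: X=(4, 3, 0, -2), d=2 → +e2, X_4=(4, 4, 0, -2)
t=4: X=(4, 4, 0, -2), d=3 → -e2, X_5=(4, 3, 0, -2)
t=5: X=(4, 3, 0, -2), d=5 → -e3, X_6=(4, 3, -1, -2)
t=6: X=(4, 3, -1, -2), d=4 → +e3, X_7=(4, 3, 0, -2)


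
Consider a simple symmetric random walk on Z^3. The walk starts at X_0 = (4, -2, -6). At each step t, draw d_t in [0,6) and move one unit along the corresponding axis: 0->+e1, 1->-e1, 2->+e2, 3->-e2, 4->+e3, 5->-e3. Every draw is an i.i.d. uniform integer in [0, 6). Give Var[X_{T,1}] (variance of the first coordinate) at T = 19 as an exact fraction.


Outcome values over d=0..5: [1, -1, 0, 0, 0, 0]
Σy = 0, Σy² = 2, M = 6
μ = 0/6 = 0,  σ² = 2/6 − (0)² = 1/3
Independent increments: Var[X_19] = 19·σ² = 19·(1/3) = 19/3

19/3


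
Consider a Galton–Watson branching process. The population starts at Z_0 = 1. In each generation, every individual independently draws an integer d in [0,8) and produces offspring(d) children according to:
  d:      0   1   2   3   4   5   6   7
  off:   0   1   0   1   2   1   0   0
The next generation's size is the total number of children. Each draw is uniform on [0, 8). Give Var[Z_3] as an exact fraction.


Outcome values over d=0..7: [0, 1, 0, 1, 2, 1, 0, 0]
Σy = 5, Σy² = 7, M = 8
μ = 5/8 = 5/8,  σ² = 7/8 − (5/8)² = 31/64
V_0 = 0, E_0 = 1
V_1 = 31/64·E_0 + (5/8)²·V_0 = 31/64;  E_1 = 5/8
V_2 = 31/64·E_1 + (5/8)²·V_1 = 2015/4096;  E_2 = 25/64
V_3 = 31/64·E_2 + (5/8)²·V_2 = 99975/262144;  E_3 = 125/512

99975/262144


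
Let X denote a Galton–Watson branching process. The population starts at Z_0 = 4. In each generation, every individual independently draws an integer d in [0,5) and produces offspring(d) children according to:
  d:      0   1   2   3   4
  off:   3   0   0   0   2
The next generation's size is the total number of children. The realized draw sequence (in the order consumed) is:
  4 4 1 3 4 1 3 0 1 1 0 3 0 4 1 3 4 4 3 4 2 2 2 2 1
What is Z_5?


gen 0: Z_0=4, draws=[4, 4, 1, 3], offspring=[2, 2, 0, 0], Z_1=4
gen 1: Z_1=4, draws=[4, 1, 3, 0], offspring=[2, 0, 0, 3], Z_2=5
gen 2: Z_2=5, draws=[1, 1, 0, 3, 0], offspring=[0, 0, 3, 0, 3], Z_3=6
gen 3: Z_3=6, draws=[4, 1, 3, 4, 4, 3], offspring=[2, 0, 0, 2, 2, 0], Z_4=6
gen 4: Z_4=6, draws=[4, 2, 2, 2, 2, 1], offspring=[2, 0, 0, 0, 0, 0], Z_5=2

2


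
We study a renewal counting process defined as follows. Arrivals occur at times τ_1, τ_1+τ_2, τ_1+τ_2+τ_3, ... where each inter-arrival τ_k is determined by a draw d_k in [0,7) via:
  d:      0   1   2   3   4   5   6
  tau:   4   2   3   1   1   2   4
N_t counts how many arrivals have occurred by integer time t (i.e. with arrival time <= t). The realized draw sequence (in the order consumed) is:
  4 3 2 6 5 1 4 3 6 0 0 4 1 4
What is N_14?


draw d_1=4: τ_1=1, arrival time A_1=1
draw d_2=3: τ_2=1, arrival time A_2=2
draw d_3=2: τ_3=3, arrival time A_3=5
draw d_4=6: τ_4=4, arrival time A_4=9
draw d_5=5: τ_5=2, arrival time A_5=11
draw d_6=1: τ_6=2, arrival time A_6=13
draw d_7=4: τ_7=1, arrival time A_7=14
draw d_8=3: τ_8=1, arrival time A_8=15
draw d_9=6: τ_9=4, arrival time A_9=19
draw d_10=0: τ_10=4, arrival time A_10=23
draw d_11=0: τ_11=4, arrival time A_11=27
draw d_12=4: τ_12=1, arrival time A_12=28
draw d_13=1: τ_13=2, arrival time A_13=30
draw d_14=4: τ_14=1, arrival time A_14=31
N_t over t=0..14: 0:0 1:1 2:2 3:2 4:2 5:3 6:3 7:3 8:3 9:4 10:4 11:5 12:5 13:6 14:7

7


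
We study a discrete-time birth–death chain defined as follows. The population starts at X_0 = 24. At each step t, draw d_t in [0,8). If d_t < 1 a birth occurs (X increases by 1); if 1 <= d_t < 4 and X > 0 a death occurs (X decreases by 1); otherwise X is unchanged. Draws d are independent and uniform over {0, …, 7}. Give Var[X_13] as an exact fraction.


X can drop by at most 1 per step and X_0 = 24 > T = 13, so X_t >= 24 − t >= 11 > 0 for every t <= 13: the floor at 0 (the 'and X > 0' condition) never binds. Hence X_13 = X_0 + Σ_{t<13} Y_t with i.i.d. increments Y_t = y(d_t) ∈ {+1, −1, 0}.
Outcome values over d=0..7: [1, -1, -1, -1, 0, 0, 0, 0]
Σy = -2, Σy² = 4, M = 8
μ = -2/8 = -1/4,  σ² = 4/8 − (-1/4)² = 7/16
Independent increments: Var[X_13] = 13·σ² = 13·(7/16) = 91/16

91/16


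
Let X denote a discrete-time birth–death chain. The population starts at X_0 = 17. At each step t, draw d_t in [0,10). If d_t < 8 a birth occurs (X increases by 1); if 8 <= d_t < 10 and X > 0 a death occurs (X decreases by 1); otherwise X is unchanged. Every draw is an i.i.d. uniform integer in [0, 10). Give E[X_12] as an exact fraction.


121/5

X can drop by at most 1 per step and X_0 = 17 > T = 12, so X_t >= 17 − t >= 5 > 0 for every t <= 12: the floor at 0 (the 'and X > 0' condition) never binds. Hence X_12 = X_0 + Σ_{t<12} Y_t with i.i.d. increments Y_t = y(d_t) ∈ {+1, −1, 0}.
Outcome values over d=0..9: [1, 1, 1, 1, 1, 1, 1, 1, -1, -1]
Σy = 6, Σy² = 10, M = 10
μ = 6/10 = 3/5,  σ² = 10/10 − (3/5)² = 16/25
E[X_12] = 17 + 12·(3/5) = 121/5


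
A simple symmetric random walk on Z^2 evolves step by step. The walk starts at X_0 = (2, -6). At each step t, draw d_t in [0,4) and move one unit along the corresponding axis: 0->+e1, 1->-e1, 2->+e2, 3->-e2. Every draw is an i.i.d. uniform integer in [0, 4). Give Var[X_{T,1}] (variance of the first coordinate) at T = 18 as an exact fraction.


Outcome values over d=0..3: [1, -1, 0, 0]
Σy = 0, Σy² = 2, M = 4
μ = 0/4 = 0,  σ² = 2/4 − (0)² = 1/2
Independent increments: Var[X_18] = 18·σ² = 18·(1/2) = 9

9


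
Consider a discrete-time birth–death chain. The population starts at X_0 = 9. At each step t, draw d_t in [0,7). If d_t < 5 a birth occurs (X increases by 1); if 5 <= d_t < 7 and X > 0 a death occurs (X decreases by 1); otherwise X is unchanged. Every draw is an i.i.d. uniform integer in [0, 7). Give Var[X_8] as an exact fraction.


320/49

X can drop by at most 1 per step and X_0 = 9 > T = 8, so X_t >= 9 − t >= 1 > 0 for every t <= 8: the floor at 0 (the 'and X > 0' condition) never binds. Hence X_8 = X_0 + Σ_{t<8} Y_t with i.i.d. increments Y_t = y(d_t) ∈ {+1, −1, 0}.
Outcome values over d=0..6: [1, 1, 1, 1, 1, -1, -1]
Σy = 3, Σy² = 7, M = 7
μ = 3/7 = 3/7,  σ² = 7/7 − (3/7)² = 40/49
Independent increments: Var[X_8] = 8·σ² = 8·(40/49) = 320/49


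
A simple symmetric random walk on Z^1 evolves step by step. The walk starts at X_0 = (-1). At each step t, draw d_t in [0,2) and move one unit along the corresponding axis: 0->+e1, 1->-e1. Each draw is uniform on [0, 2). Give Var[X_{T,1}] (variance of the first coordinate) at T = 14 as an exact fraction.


14

Outcome values over d=0..1: [1, -1]
Σy = 0, Σy² = 2, M = 2
μ = 0/2 = 0,  σ² = 2/2 − (0)² = 1
Independent increments: Var[X_14] = 14·σ² = 14·(1) = 14


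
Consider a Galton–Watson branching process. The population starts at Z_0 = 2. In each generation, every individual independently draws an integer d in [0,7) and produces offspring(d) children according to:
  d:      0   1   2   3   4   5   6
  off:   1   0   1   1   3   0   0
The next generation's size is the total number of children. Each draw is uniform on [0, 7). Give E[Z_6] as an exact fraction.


93312/117649

Outcome values over d=0..6: [1, 0, 1, 1, 3, 0, 0]
Σy = 6, Σy² = 12, M = 7
μ = 6/7 = 6/7,  σ² = 12/7 − (6/7)² = 48/49
E[Z_0] = 2
E[Z_1] = 6/7·E[Z_0] = 12/7
E[Z_2] = 6/7·E[Z_1] = 72/49
E[Z_3] = 6/7·E[Z_2] = 432/343
E[Z_4] = 6/7·E[Z_3] = 2592/2401
E[Z_5] = 6/7·E[Z_4] = 15552/16807
E[Z_6] = 6/7·E[Z_5] = 93312/117649


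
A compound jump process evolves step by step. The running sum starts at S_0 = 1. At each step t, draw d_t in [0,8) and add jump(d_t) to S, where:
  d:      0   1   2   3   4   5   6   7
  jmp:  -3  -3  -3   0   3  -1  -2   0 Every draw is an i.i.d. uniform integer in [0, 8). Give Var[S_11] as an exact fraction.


Outcome values over d=0..7: [-3, -3, -3, 0, 3, -1, -2, 0]
Σy = -9, Σy² = 41, M = 8
μ = -9/8 = -9/8,  σ² = 41/8 − (-9/8)² = 247/64
Independent increments: Var[S_11] = 11·σ² = 11·(247/64) = 2717/64

2717/64


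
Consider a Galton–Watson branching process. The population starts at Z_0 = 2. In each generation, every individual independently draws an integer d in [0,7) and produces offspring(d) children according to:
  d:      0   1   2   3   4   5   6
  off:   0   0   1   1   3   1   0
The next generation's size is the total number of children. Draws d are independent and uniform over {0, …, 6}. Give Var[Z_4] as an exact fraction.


Outcome values over d=0..6: [0, 0, 1, 1, 3, 1, 0]
Σy = 6, Σy² = 12, M = 7
μ = 6/7 = 6/7,  σ² = 12/7 − (6/7)² = 48/49
V_0 = 0, E_0 = 2
V_1 = 48/49·E_0 + (6/7)²·V_0 = 96/49;  E_1 = 12/7
V_2 = 48/49·E_1 + (6/7)²·V_1 = 7488/2401;  E_2 = 72/49
V_3 = 48/49·E_2 + (6/7)²·V_2 = 438912/117649;  E_3 = 432/343
V_4 = 48/49·E_3 + (6/7)²·V_3 = 22913280/5764801;  E_4 = 2592/2401

22913280/5764801


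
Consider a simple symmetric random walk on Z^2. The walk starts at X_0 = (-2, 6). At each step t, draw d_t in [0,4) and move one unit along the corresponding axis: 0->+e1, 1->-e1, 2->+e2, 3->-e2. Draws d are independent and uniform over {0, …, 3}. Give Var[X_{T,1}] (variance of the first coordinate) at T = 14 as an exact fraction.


7

Outcome values over d=0..3: [1, -1, 0, 0]
Σy = 0, Σy² = 2, M = 4
μ = 0/4 = 0,  σ² = 2/4 − (0)² = 1/2
Independent increments: Var[X_14] = 14·σ² = 14·(1/2) = 7


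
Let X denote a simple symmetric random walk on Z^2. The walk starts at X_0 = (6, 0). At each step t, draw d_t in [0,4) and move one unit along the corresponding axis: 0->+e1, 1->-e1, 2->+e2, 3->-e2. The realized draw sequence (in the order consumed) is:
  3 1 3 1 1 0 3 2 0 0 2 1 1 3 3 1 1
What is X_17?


t=0: X=(6, 0), d=3 → -e2, X_1=(6, -1)
t=1: X=(6, -1), d=1 → -e1, X_2=(5, -1)
t=2: X=(5, -1), d=3 → -e2, X_3=(5, -2)
t=3: X=(5, -2), d=1 → -e1, X_4=(4, -2)
t=4: X=(4, -2), d=1 → -e1, X_5=(3, -2)
t=5: X=(3, -2), d=0 → +e1, X_6=(4, -2)
t=6: X=(4, -2), d=3 → -e2, X_7=(4, -3)
t=7: X=(4, -3), d=2 → +e2, X_8=(4, -2)
t=8: X=(4, -2), d=0 → +e1, X_9=(5, -2)
t=9: X=(5, -2), d=0 → +e1, X_10=(6, -2)
t=10: X=(6, -2), d=2 → +e2, X_11=(6, -1)
t=11: X=(6, -1), d=1 → -e1, X_12=(5, -1)
t=12: X=(5, -1), d=1 → -e1, X_13=(4, -1)
t=13: X=(4, -1), d=3 → -e2, X_14=(4, -2)
t=14: X=(4, -2), d=3 → -e2, X_15=(4, -3)
t=15: X=(4, -3), d=1 → -e1, X_16=(3, -3)
t=16: X=(3, -3), d=1 → -e1, X_17=(2, -3)

(2, -3)


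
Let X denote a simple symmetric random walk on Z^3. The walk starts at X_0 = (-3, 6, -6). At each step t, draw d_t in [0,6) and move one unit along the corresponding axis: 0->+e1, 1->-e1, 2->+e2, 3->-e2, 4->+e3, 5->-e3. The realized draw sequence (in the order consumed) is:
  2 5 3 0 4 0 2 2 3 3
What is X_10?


(-1, 6, -6)

t=0: X=(-3, 6, -6), d=2 → +e2, X_1=(-3, 7, -6)
t=1: X=(-3, 7, -6), d=5 → -e3, X_2=(-3, 7, -7)
t=2: X=(-3, 7, -7), d=3 → -e2, X_3=(-3, 6, -7)
t=3: X=(-3, 6, -7), d=0 → +e1, X_4=(-2, 6, -7)
t=4: X=(-2, 6, -7), d=4 → +e3, X_5=(-2, 6, -6)
t=5: X=(-2, 6, -6), d=0 → +e1, X_6=(-1, 6, -6)
t=6: X=(-1, 6, -6), d=2 → +e2, X_7=(-1, 7, -6)
t=7: X=(-1, 7, -6), d=2 → +e2, X_8=(-1, 8, -6)
t=8: X=(-1, 8, -6), d=3 → -e2, X_9=(-1, 7, -6)
t=9: X=(-1, 7, -6), d=3 → -e2, X_10=(-1, 6, -6)


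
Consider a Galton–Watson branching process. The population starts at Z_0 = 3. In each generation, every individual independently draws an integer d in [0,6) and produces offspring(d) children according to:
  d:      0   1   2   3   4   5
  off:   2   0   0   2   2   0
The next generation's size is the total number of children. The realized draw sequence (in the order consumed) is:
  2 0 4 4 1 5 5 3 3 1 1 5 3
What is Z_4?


2

gen 0: Z_0=3, draws=[2, 0, 4], offspring=[0, 2, 2], Z_1=4
gen 1: Z_1=4, draws=[4, 1, 5, 5], offspring=[2, 0, 0, 0], Z_2=2
gen 2: Z_2=2, draws=[3, 3], offspring=[2, 2], Z_3=4
gen 3: Z_3=4, draws=[1, 1, 5, 3], offspring=[0, 0, 0, 2], Z_4=2


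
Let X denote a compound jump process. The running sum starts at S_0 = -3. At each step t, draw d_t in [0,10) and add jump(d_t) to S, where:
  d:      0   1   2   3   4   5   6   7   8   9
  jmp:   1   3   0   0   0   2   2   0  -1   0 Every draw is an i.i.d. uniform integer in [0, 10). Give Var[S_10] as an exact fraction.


Outcome values over d=0..9: [1, 3, 0, 0, 0, 2, 2, 0, -1, 0]
Σy = 7, Σy² = 19, M = 10
μ = 7/10 = 7/10,  σ² = 19/10 − (7/10)² = 141/100
Independent increments: Var[S_10] = 10·σ² = 10·(141/100) = 141/10

141/10


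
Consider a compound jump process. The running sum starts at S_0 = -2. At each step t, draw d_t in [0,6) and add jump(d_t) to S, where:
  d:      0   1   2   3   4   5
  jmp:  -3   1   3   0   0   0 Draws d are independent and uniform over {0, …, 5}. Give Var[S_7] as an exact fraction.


Outcome values over d=0..5: [-3, 1, 3, 0, 0, 0]
Σy = 1, Σy² = 19, M = 6
μ = 1/6 = 1/6,  σ² = 19/6 − (1/6)² = 113/36
Independent increments: Var[S_7] = 7·σ² = 7·(113/36) = 791/36

791/36


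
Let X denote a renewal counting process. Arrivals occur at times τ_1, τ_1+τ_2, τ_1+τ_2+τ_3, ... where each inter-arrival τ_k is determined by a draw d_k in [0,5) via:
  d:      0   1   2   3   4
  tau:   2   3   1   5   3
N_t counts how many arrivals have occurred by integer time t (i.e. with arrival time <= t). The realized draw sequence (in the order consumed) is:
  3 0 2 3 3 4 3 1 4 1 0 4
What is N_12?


draw d_1=3: τ_1=5, arrival time A_1=5
draw d_2=0: τ_2=2, arrival time A_2=7
draw d_3=2: τ_3=1, arrival time A_3=8
draw d_4=3: τ_4=5, arrival time A_4=13
draw d_5=3: τ_5=5, arrival time A_5=18
draw d_6=4: τ_6=3, arrival time A_6=21
draw d_7=3: τ_7=5, arrival time A_7=26
draw d_8=1: τ_8=3, arrival time A_8=29
draw d_9=4: τ_9=3, arrival time A_9=32
draw d_10=1: τ_10=3, arrival time A_10=35
draw d_11=0: τ_11=2, arrival time A_11=37
draw d_12=4: τ_12=3, arrival time A_12=40
N_t over t=0..12: 0:0 1:0 2:0 3:0 4:0 5:1 6:1 7:2 8:3 9:3 10:3 11:3 12:3

3


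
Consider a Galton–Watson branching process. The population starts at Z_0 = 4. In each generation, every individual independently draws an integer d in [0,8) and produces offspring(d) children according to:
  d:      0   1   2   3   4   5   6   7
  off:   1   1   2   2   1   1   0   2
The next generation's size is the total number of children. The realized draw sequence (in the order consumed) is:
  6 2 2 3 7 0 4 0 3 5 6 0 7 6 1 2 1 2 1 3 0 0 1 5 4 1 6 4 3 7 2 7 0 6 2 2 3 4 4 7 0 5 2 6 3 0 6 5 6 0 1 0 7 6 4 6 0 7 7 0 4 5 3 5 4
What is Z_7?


17

gen 0: Z_0=4, draws=[6, 2, 2, 3], offspring=[0, 2, 2, 2], Z_1=6
gen 1: Z_1=6, draws=[7, 0, 4, 0, 3, 5], offspring=[2, 1, 1, 1, 2, 1], Z_2=8
gen 2: Z_2=8, draws=[6, 0, 7, 6, 1, 2, 1, 2], offspring=[0, 1, 2, 0, 1, 2, 1, 2], Z_3=9
gen 3: Z_3=9, draws=[1, 3, 0, 0, 1, 5, 4, 1, 6], offspring=[1, 2, 1, 1, 1, 1, 1, 1, 0], Z_4=9
gen 4: Z_4=9, draws=[4, 3, 7, 2, 7, 0, 6, 2, 2], offspring=[1, 2, 2, 2, 2, 1, 0, 2, 2], Z_5=14
gen 5: Z_5=14, draws=[3, 4, 4, 7, 0, 5, 2, 6, 3, 0, 6, 5, 6, 0], offspring=[2, 1, 1, 2, 1, 1, 2, 0, 2, 1, 0, 1, 0, 1], Z_6=15
gen 6: Z_6=15, draws=[1, 0, 7, 6, 4, 6, 0, 7, 7, 0, 4, 5, 3, 5, 4], offspring=[1, 1, 2, 0, 1, 0, 1, 2, 2, 1, 1, 1, 2, 1, 1], Z_7=17


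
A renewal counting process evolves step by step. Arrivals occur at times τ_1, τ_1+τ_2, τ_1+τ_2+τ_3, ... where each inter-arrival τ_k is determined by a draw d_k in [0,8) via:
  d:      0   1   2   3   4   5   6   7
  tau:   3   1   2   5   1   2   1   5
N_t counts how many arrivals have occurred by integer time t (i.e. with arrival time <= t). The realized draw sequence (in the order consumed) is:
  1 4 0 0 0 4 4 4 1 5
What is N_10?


draw d_1=1: τ_1=1, arrival time A_1=1
draw d_2=4: τ_2=1, arrival time A_2=2
draw d_3=0: τ_3=3, arrival time A_3=5
draw d_4=0: τ_4=3, arrival time A_4=8
draw d_5=0: τ_5=3, arrival time A_5=11
draw d_6=4: τ_6=1, arrival time A_6=12
draw d_7=4: τ_7=1, arrival time A_7=13
draw d_8=4: τ_8=1, arrival time A_8=14
draw d_9=1: τ_9=1, arrival time A_9=15
draw d_10=5: τ_10=2, arrival time A_10=17
N_t over t=0..10: 0:0 1:1 2:2 3:2 4:2 5:3 6:3 7:3 8:4 9:4 10:4

4


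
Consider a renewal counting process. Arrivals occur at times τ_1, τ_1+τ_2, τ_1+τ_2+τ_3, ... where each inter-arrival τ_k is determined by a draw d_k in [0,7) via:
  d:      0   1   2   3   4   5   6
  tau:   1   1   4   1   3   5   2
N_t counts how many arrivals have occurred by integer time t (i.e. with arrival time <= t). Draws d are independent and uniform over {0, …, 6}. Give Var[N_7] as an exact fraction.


Inter-arrival values over d=0..6: [1, 1, 4, 1, 3, 5, 2]
Each d has probability 1/7, so the pmf of τ is: f(1) = 3/7, f(2) = 1/7, f(3) = 1/7, f(4) = 1/7, f(5) = 1/7
Let p_n(j) = P(N_n = j), with p_0 = [1]. Condition on τ_1: p_n(0) = P(τ > n), and for j >= 1, p_n(j) = Σ_{k<=n} f(k)·p_{n−k}(j−1)
p_1 = [4/7, 3/7]  (j = 0..1)
p_2 = [3/7, 19/49, 9/49]  (j = 0..2)
p_3 = [2/7, 20/49, 78/343, 27/343]  (j = 0..3)
p_4 = [1/7, 20/49, 100/343, 297/2401, 81/2401]  (j = 0..4)
p_5 = [0, 19/49, 120/343, 9/49, 1080/16807, 243/16807]  (j = 0..5)
p_6 = [0, 10/49, 137/343, 601/2401, 1809/16807, 3807/117649, 729/117649]  (j = 0..6)
p_7 = [0, 6/49, 108/343, 772/2401, 390/2401, 7074/117649, 13122/823543, 2187/823543]  (j = 0..7)
E[N_7] = Σ j·p_7(j) = 2290557/823543;  E[N_7²] = Σ j²·p_7(j) = 7479063/823543
Var[N_7] = 7479063/823543 − (2290557/823543)² = 912678609960/678223072849

912678609960/678223072849


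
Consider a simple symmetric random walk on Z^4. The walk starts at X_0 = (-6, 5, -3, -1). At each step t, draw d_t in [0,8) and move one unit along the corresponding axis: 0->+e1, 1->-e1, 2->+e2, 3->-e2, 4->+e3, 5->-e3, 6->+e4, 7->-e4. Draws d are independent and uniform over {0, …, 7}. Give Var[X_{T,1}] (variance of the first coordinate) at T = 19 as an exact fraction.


Outcome values over d=0..7: [1, -1, 0, 0, 0, 0, 0, 0]
Σy = 0, Σy² = 2, M = 8
μ = 0/8 = 0,  σ² = 2/8 − (0)² = 1/4
Independent increments: Var[X_19] = 19·σ² = 19·(1/4) = 19/4

19/4


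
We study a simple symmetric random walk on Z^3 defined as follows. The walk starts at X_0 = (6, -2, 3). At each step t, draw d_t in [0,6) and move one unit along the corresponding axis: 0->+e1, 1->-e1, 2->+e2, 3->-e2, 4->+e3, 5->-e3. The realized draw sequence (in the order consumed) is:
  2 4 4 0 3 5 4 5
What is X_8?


t=0: X=(6, -2, 3), d=2 → +e2, X_1=(6, -1, 3)
t=1: X=(6, -1, 3), d=4 → +e3, X_2=(6, -1, 4)
t=2: X=(6, -1, 4), d=4 → +e3, X_3=(6, -1, 5)
t=3: X=(6, -1, 5), d=0 → +e1, X_4=(7, -1, 5)
t=4: X=(7, -1, 5), d=3 → -e2, X_5=(7, -2, 5)
t=5: X=(7, -2, 5), d=5 → -e3, X_6=(7, -2, 4)
t=6: X=(7, -2, 4), d=4 → +e3, X_7=(7, -2, 5)
t=7: X=(7, -2, 5), d=5 → -e3, X_8=(7, -2, 4)

(7, -2, 4)


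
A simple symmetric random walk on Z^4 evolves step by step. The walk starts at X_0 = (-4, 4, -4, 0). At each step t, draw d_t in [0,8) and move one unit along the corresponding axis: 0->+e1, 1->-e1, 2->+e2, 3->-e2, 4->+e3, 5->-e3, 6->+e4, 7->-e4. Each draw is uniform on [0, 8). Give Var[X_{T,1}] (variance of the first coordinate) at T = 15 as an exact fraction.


15/4

Outcome values over d=0..7: [1, -1, 0, 0, 0, 0, 0, 0]
Σy = 0, Σy² = 2, M = 8
μ = 0/8 = 0,  σ² = 2/8 − (0)² = 1/4
Independent increments: Var[X_15] = 15·σ² = 15·(1/4) = 15/4


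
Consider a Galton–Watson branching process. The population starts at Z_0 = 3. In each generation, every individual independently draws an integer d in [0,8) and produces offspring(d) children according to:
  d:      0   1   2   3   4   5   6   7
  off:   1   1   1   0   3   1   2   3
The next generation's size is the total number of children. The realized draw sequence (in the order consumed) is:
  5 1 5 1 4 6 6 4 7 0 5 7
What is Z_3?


13

gen 0: Z_0=3, draws=[5, 1, 5], offspring=[1, 1, 1], Z_1=3
gen 1: Z_1=3, draws=[1, 4, 6], offspring=[1, 3, 2], Z_2=6
gen 2: Z_2=6, draws=[6, 4, 7, 0, 5, 7], offspring=[2, 3, 3, 1, 1, 3], Z_3=13


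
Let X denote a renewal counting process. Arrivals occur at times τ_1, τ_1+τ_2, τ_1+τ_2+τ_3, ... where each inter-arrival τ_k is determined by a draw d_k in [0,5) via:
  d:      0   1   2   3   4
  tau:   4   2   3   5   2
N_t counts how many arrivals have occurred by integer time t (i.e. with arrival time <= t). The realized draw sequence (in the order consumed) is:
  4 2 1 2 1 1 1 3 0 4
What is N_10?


draw d_1=4: τ_1=2, arrival time A_1=2
draw d_2=2: τ_2=3, arrival time A_2=5
draw d_3=1: τ_3=2, arrival time A_3=7
draw d_4=2: τ_4=3, arrival time A_4=10
draw d_5=1: τ_5=2, arrival time A_5=12
draw d_6=1: τ_6=2, arrival time A_6=14
draw d_7=1: τ_7=2, arrival time A_7=16
draw d_8=3: τ_8=5, arrival time A_8=21
draw d_9=0: τ_9=4, arrival time A_9=25
draw d_10=4: τ_10=2, arrival time A_10=27
N_t over t=0..10: 0:0 1:0 2:1 3:1 4:1 5:2 6:2 7:3 8:3 9:3 10:4

4


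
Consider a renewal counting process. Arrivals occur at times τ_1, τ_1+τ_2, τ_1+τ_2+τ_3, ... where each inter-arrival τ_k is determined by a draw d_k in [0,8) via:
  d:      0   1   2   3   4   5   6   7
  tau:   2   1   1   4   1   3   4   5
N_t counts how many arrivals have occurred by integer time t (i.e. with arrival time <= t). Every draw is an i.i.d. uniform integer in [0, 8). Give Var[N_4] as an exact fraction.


Inter-arrival values over d=0..7: [2, 1, 1, 4, 1, 3, 4, 5]
Each d has probability 1/8, so the pmf of τ is: f(1) = 3/8, f(2) = 1/8, f(3) = 1/8, f(4) = 1/4, f(5) = 1/8
Let p_n(j) = P(N_n = j), with p_0 = [1]. Condition on τ_1: p_n(0) = P(τ > n), and for j >= 1, p_n(j) = Σ_{k<=n} f(k)·p_{n−k}(j−1)
p_1 = [5/8, 3/8]  (j = 0..1)
p_2 = [1/2, 23/64, 9/64]  (j = 0..2)
p_3 = [3/8, 25/64, 93/512, 27/512]  (j = 0..3)
p_4 = [1/8, 17/32, 61/256, 351/4096, 81/4096]  (j = 0..4)
E[N_4] = Σ j·p_4(j) = 5505/4096;  E[N_4²] = Σ j²·p_4(j) = 10535/4096
Var[N_4] = 10535/4096 − (5505/4096)² = 12846335/16777216

12846335/16777216


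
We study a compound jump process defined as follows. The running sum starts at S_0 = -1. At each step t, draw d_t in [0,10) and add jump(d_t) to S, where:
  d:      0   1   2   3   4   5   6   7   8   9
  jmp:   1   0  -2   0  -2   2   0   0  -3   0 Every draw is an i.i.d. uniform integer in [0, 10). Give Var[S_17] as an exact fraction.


Outcome values over d=0..9: [1, 0, -2, 0, -2, 2, 0, 0, -3, 0]
Σy = -4, Σy² = 22, M = 10
μ = -4/10 = -2/5,  σ² = 22/10 − (-2/5)² = 51/25
Independent increments: Var[S_17] = 17·σ² = 17·(51/25) = 867/25

867/25


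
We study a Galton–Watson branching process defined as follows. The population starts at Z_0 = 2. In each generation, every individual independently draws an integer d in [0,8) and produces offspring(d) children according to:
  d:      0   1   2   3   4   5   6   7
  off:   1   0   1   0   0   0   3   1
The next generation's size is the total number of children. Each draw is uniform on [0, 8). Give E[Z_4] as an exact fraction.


81/128

Outcome values over d=0..7: [1, 0, 1, 0, 0, 0, 3, 1]
Σy = 6, Σy² = 12, M = 8
μ = 6/8 = 3/4,  σ² = 12/8 − (3/4)² = 15/16
E[Z_0] = 2
E[Z_1] = 3/4·E[Z_0] = 3/2
E[Z_2] = 3/4·E[Z_1] = 9/8
E[Z_3] = 3/4·E[Z_2] = 27/32
E[Z_4] = 3/4·E[Z_3] = 81/128


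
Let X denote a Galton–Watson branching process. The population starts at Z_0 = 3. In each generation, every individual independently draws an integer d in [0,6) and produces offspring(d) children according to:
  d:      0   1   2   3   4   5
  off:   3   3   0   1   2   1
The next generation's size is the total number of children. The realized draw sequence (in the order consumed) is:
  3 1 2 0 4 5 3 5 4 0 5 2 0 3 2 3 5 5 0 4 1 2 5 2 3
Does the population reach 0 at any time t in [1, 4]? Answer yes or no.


no

gen 0: Z_0=3, draws=[3, 1, 2], offspring=[1, 3, 0], Z_1=4
gen 1: Z_1=4, draws=[0, 4, 5, 3], offspring=[3, 2, 1, 1], Z_2=7
gen 2: Z_2=7, draws=[5, 4, 0, 5, 2, 0, 3], offspring=[1, 2, 3, 1, 0, 3, 1], Z_3=11
gen 3: Z_3=11, draws=[2, 3, 5, 5, 0, 4, 1, 2, 5, 2, 3], offspring=[0, 1, 1, 1, 3, 2, 3, 0, 1, 0, 1], Z_4=13


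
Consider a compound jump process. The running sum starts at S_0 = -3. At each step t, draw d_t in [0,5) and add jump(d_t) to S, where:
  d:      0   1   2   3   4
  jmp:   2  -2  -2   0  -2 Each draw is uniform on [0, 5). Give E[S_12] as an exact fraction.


Outcome values over d=0..4: [2, -2, -2, 0, -2]
Σy = -4, Σy² = 16, M = 5
μ = -4/5 = -4/5,  σ² = 16/5 − (-4/5)² = 64/25
E[S_12] = -3 + 12·(-4/5) = -63/5

-63/5


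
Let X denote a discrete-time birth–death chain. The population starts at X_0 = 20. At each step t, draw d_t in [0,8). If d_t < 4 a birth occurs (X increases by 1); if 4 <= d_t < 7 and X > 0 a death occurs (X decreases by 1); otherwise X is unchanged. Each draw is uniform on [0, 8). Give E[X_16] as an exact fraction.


X can drop by at most 1 per step and X_0 = 20 > T = 16, so X_t >= 20 − t >= 4 > 0 for every t <= 16: the floor at 0 (the 'and X > 0' condition) never binds. Hence X_16 = X_0 + Σ_{t<16} Y_t with i.i.d. increments Y_t = y(d_t) ∈ {+1, −1, 0}.
Outcome values over d=0..7: [1, 1, 1, 1, -1, -1, -1, 0]
Σy = 1, Σy² = 7, M = 8
μ = 1/8 = 1/8,  σ² = 7/8 − (1/8)² = 55/64
E[X_16] = 20 + 16·(1/8) = 22

22


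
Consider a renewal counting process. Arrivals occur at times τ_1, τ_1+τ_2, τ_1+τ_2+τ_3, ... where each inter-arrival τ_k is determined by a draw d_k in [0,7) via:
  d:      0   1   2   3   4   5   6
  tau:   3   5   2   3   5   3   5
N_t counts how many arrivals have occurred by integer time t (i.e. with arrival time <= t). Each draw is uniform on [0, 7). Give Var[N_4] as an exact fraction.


678/2401

Inter-arrival values over d=0..6: [3, 5, 2, 3, 5, 3, 5]
Each d has probability 1/7, so the pmf of τ is: f(2) = 1/7, f(3) = 3/7, f(5) = 3/7
Let p_n(j) = P(N_n = j), with p_0 = [1]. Condition on τ_1: p_n(0) = P(τ > n), and for j >= 1, p_n(j) = Σ_{k<=n} f(k)·p_{n−k}(j−1)
p_1 = [1]  (j = 0)
p_2 = [6/7, 1/7]  (j = 0..1)
p_3 = [3/7, 4/7]  (j = 0..1)
p_4 = [3/7, 27/49, 1/49]  (j = 0..2)
E[N_4] = Σ j·p_4(j) = 29/49;  E[N_4²] = Σ j²·p_4(j) = 31/49
Var[N_4] = 31/49 − (29/49)² = 678/2401


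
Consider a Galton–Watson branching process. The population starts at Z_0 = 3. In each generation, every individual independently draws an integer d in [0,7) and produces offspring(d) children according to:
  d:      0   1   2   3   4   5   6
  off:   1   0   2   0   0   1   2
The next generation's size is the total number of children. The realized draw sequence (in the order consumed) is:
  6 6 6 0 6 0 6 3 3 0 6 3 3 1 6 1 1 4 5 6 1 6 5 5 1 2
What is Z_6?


gen 0: Z_0=3, draws=[6, 6, 6], offspring=[2, 2, 2], Z_1=6
gen 1: Z_1=6, draws=[0, 6, 0, 6, 3, 3], offspring=[1, 2, 1, 2, 0, 0], Z_2=6
gen 2: Z_2=6, draws=[0, 6, 3, 3, 1, 6], offspring=[1, 2, 0, 0, 0, 2], Z_3=5
gen 3: Z_3=5, draws=[1, 1, 4, 5, 6], offspring=[0, 0, 0, 1, 2], Z_4=3
gen 4: Z_4=3, draws=[1, 6, 5], offspring=[0, 2, 1], Z_5=3
gen 5: Z_5=3, draws=[5, 1, 2], offspring=[1, 0, 2], Z_6=3

3


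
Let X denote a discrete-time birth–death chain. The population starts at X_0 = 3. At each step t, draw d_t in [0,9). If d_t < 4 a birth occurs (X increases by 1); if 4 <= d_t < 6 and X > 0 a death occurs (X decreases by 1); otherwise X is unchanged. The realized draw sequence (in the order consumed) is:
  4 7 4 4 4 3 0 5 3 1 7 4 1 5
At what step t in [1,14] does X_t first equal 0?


t=0: X=3, d=4 → death, X_1=2
t=1: X=2, d=7 → hold, X_2=2
t=2: X=2, d=4 → death, X_3=1
t=3: X=1, d=4 → death, X_4=0
t=4: X=0, d=4 → hold, X_5=0
t=5: X=0, d=3 → birth, X_6=1
t=6: X=1, d=0 → birth, X_7=2
t=7: X=2, d=5 → death, X_8=1
t=8: X=1, d=3 → birth, X_9=2
t=9: X=2, d=1 → birth, X_10=3
t=10: X=3, d=7 → hold, X_11=3
t=11: X=3, d=4 → death, X_12=2
t=12: X=2, d=1 → birth, X_13=3
t=13: X=3, d=5 → death, X_14=2

4


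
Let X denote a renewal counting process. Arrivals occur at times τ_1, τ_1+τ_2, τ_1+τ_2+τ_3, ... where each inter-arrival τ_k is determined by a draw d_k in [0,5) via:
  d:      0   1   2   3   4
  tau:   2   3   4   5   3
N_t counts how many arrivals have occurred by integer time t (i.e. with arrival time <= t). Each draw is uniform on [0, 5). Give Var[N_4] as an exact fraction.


Inter-arrival values over d=0..4: [2, 3, 4, 5, 3]
Each d has probability 1/5, so the pmf of τ is: f(2) = 1/5, f(3) = 2/5, f(4) = 1/5, f(5) = 1/5
Let p_n(j) = P(N_n = j), with p_0 = [1]. Condition on τ_1: p_n(0) = P(τ > n), and for j >= 1, p_n(j) = Σ_{k<=n} f(k)·p_{n−k}(j−1)
p_1 = [1]  (j = 0)
p_2 = [4/5, 1/5]  (j = 0..1)
p_3 = [2/5, 3/5]  (j = 0..1)
p_4 = [1/5, 19/25, 1/25]  (j = 0..2)
E[N_4] = Σ j·p_4(j) = 21/25;  E[N_4²] = Σ j²·p_4(j) = 23/25
Var[N_4] = 23/25 − (21/25)² = 134/625

134/625
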